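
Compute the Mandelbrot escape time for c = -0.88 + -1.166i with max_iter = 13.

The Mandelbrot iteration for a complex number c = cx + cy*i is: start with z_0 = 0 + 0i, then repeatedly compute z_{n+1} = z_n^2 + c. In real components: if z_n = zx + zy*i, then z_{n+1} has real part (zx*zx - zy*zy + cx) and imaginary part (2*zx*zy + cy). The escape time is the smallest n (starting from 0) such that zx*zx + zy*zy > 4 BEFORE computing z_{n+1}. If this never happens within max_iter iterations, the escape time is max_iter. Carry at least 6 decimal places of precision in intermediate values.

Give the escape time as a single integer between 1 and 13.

z_0 = 0 + 0i, c = -0.8800 + -1.1660i
Iter 1: z = -0.8800 + -1.1660i, |z|^2 = 2.1340
Iter 2: z = -1.4652 + 0.8862i, |z|^2 = 2.9320
Iter 3: z = 0.4814 + -3.7627i, |z|^2 = 14.3898
Escaped at iteration 3

Answer: 3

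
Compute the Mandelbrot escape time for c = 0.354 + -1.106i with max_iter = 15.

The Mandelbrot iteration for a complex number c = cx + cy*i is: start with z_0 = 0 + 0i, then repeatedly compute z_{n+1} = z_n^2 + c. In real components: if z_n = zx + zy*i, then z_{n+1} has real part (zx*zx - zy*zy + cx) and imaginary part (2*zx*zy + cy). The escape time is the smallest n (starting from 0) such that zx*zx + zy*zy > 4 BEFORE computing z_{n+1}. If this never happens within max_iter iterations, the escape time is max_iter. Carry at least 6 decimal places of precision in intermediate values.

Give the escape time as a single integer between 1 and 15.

Answer: 2

Derivation:
z_0 = 0 + 0i, c = 0.3540 + -1.1060i
Iter 1: z = 0.3540 + -1.1060i, |z|^2 = 1.3486
Iter 2: z = -0.7439 + -1.8890i, |z|^2 = 4.1219
Escaped at iteration 2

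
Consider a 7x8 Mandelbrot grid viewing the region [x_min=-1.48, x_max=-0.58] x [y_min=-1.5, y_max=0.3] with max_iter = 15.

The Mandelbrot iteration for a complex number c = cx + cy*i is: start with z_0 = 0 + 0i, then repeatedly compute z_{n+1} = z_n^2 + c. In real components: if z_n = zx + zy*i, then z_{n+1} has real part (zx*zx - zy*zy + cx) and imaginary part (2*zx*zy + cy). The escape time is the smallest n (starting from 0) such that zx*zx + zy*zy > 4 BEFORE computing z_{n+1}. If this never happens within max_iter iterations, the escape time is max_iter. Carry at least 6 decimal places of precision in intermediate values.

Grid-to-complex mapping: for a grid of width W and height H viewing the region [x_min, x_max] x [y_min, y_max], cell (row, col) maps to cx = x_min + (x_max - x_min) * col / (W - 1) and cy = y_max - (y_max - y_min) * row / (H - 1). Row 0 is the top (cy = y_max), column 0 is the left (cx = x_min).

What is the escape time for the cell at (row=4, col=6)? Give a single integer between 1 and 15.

z_0 = 0 + 0i, c = -0.5800 + -0.7286i
Iter 1: z = -0.5800 + -0.7286i, |z|^2 = 0.8672
Iter 2: z = -0.7744 + 0.1166i, |z|^2 = 0.6133
Iter 3: z = 0.0061 + -0.9091i, |z|^2 = 0.8265
Iter 4: z = -1.4065 + -0.7397i, |z|^2 = 2.5253
Iter 5: z = 0.8510 + 1.3522i, |z|^2 = 2.5526
Iter 6: z = -1.6843 + 1.5728i, |z|^2 = 5.3106
Escaped at iteration 6

Answer: 6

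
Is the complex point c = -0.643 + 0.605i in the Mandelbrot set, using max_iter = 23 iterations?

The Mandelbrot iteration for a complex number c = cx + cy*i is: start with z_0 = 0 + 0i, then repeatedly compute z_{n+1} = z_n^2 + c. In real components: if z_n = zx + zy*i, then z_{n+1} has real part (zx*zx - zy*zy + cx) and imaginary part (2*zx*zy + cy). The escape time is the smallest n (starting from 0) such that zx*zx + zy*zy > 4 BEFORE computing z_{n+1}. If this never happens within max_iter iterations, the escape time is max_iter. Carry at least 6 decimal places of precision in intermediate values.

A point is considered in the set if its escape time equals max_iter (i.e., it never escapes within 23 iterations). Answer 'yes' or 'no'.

z_0 = 0 + 0i, c = -0.6430 + 0.6050i
Iter 1: z = -0.6430 + 0.6050i, |z|^2 = 0.7795
Iter 2: z = -0.5956 + -0.1730i, |z|^2 = 0.3847
Iter 3: z = -0.3182 + 0.8111i, |z|^2 = 0.7592
Iter 4: z = -1.1996 + 0.0888i, |z|^2 = 1.4470
Iter 5: z = 0.7882 + 0.3920i, |z|^2 = 0.7750
Iter 6: z = -0.1754 + 1.2230i, |z|^2 = 1.5265
Iter 7: z = -2.1080 + 0.1760i, |z|^2 = 4.4745
Escaped at iteration 7

Answer: no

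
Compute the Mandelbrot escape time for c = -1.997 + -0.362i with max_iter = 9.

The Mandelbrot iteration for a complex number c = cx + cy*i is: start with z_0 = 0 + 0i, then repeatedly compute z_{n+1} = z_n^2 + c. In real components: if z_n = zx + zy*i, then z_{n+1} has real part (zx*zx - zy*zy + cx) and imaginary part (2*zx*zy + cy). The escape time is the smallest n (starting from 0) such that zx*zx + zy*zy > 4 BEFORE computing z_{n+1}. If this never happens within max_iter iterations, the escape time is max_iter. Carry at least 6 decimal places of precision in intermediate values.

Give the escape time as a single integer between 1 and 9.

z_0 = 0 + 0i, c = -1.9970 + -0.3620i
Iter 1: z = -1.9970 + -0.3620i, |z|^2 = 4.1191
Escaped at iteration 1

Answer: 1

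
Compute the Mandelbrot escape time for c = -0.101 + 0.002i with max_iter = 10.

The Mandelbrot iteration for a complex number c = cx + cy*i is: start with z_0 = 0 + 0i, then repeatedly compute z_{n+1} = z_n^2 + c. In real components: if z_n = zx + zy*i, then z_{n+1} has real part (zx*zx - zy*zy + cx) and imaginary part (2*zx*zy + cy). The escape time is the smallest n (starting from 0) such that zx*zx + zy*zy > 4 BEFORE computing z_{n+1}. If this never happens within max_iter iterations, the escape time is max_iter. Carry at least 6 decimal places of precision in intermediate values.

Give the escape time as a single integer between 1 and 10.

Answer: 10

Derivation:
z_0 = 0 + 0i, c = -0.1010 + 0.0020i
Iter 1: z = -0.1010 + 0.0020i, |z|^2 = 0.0102
Iter 2: z = -0.0908 + 0.0016i, |z|^2 = 0.0082
Iter 3: z = -0.0928 + 0.0017i, |z|^2 = 0.0086
Iter 4: z = -0.0924 + 0.0017i, |z|^2 = 0.0085
Iter 5: z = -0.0925 + 0.0017i, |z|^2 = 0.0086
Iter 6: z = -0.0925 + 0.0017i, |z|^2 = 0.0086
Iter 7: z = -0.0925 + 0.0017i, |z|^2 = 0.0086
Iter 8: z = -0.0925 + 0.0017i, |z|^2 = 0.0086
Iter 9: z = -0.0925 + 0.0017i, |z|^2 = 0.0086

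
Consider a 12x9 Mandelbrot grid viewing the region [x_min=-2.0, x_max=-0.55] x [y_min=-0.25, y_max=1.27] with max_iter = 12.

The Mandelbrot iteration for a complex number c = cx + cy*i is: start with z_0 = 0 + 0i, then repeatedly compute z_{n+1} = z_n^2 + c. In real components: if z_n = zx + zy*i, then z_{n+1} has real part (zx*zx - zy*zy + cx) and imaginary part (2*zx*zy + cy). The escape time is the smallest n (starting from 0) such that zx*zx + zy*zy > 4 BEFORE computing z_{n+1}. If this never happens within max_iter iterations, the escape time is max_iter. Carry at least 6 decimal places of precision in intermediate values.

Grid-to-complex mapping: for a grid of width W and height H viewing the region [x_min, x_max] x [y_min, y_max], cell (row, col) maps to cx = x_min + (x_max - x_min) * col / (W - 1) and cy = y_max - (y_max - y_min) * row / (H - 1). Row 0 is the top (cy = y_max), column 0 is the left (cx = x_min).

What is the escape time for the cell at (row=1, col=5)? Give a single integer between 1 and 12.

z_0 = 0 + 0i, c = -1.3409 + 1.0800i
Iter 1: z = -1.3409 + 1.0800i, |z|^2 = 2.9644
Iter 2: z = -0.7093 + -1.8164i, |z|^2 = 3.8022
Iter 3: z = -4.1370 + 3.6566i, |z|^2 = 30.4856
Escaped at iteration 3

Answer: 3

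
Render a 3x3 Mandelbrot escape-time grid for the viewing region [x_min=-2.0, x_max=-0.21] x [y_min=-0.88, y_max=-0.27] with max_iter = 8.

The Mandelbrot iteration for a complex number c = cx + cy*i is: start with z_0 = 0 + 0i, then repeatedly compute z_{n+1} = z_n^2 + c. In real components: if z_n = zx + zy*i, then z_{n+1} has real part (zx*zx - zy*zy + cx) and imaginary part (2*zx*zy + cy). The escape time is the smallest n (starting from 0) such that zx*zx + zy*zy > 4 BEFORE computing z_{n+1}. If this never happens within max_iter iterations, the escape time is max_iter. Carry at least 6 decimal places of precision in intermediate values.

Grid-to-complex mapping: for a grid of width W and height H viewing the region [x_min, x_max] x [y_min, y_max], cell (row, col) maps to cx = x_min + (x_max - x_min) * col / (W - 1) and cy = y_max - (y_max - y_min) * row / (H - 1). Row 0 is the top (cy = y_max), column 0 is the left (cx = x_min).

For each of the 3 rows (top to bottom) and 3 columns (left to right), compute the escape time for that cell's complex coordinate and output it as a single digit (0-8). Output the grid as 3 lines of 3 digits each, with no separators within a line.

Answer: 188
148
138

Derivation:
(row=0, col=0): c = -2.0000 + -0.2700i → escape time 1
(row=0, col=1): c = -1.1050 + -0.2700i → escape time 8
(row=0, col=2): c = -0.2100 + -0.2700i → escape time 8
(row=1, col=0): c = -2.0000 + -0.5750i → escape time 1
(row=1, col=1): c = -1.1050 + -0.5750i → escape time 4
(row=1, col=2): c = -0.2100 + -0.5750i → escape time 8
(row=2, col=0): c = -2.0000 + -0.8800i → escape time 1
(row=2, col=1): c = -1.1050 + -0.8800i → escape time 3
(row=2, col=2): c = -0.2100 + -0.8800i → escape time 8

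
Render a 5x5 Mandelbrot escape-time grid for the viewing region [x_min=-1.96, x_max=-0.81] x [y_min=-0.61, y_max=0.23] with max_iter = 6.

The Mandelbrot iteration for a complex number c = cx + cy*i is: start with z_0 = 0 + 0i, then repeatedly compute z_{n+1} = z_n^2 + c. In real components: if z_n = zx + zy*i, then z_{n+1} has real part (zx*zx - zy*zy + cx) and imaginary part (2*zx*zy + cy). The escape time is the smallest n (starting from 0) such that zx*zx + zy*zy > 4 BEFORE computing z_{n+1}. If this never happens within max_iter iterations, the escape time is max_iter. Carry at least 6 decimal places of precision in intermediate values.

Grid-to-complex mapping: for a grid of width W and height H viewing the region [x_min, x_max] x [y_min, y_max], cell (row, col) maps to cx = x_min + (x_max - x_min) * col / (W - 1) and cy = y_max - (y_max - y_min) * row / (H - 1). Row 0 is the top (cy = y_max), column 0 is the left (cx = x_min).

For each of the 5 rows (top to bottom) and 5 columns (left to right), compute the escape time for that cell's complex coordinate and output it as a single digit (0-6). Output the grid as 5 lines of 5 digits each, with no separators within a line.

Answer: 34666
56666
34666
13566
13345

Derivation:
(row=0, col=0): c = -1.9600 + 0.2300i → escape time 3
(row=0, col=1): c = -1.6725 + 0.2300i → escape time 4
(row=0, col=2): c = -1.3850 + 0.2300i → escape time 6
(row=0, col=3): c = -1.0975 + 0.2300i → escape time 6
(row=0, col=4): c = -0.8100 + 0.2300i → escape time 6
(row=1, col=0): c = -1.9600 + 0.0200i → escape time 5
(row=1, col=1): c = -1.6725 + 0.0200i → escape time 6
(row=1, col=2): c = -1.3850 + 0.0200i → escape time 6
(row=1, col=3): c = -1.0975 + 0.0200i → escape time 6
(row=1, col=4): c = -0.8100 + 0.0200i → escape time 6
(row=2, col=0): c = -1.9600 + -0.1900i → escape time 3
(row=2, col=1): c = -1.6725 + -0.1900i → escape time 4
(row=2, col=2): c = -1.3850 + -0.1900i → escape time 6
(row=2, col=3): c = -1.0975 + -0.1900i → escape time 6
(row=2, col=4): c = -0.8100 + -0.1900i → escape time 6
(row=3, col=0): c = -1.9600 + -0.4000i → escape time 1
(row=3, col=1): c = -1.6725 + -0.4000i → escape time 3
(row=3, col=2): c = -1.3850 + -0.4000i → escape time 5
(row=3, col=3): c = -1.0975 + -0.4000i → escape time 6
(row=3, col=4): c = -0.8100 + -0.4000i → escape time 6
(row=4, col=0): c = -1.9600 + -0.6100i → escape time 1
(row=4, col=1): c = -1.6725 + -0.6100i → escape time 3
(row=4, col=2): c = -1.3850 + -0.6100i → escape time 3
(row=4, col=3): c = -1.0975 + -0.6100i → escape time 4
(row=4, col=4): c = -0.8100 + -0.6100i → escape time 5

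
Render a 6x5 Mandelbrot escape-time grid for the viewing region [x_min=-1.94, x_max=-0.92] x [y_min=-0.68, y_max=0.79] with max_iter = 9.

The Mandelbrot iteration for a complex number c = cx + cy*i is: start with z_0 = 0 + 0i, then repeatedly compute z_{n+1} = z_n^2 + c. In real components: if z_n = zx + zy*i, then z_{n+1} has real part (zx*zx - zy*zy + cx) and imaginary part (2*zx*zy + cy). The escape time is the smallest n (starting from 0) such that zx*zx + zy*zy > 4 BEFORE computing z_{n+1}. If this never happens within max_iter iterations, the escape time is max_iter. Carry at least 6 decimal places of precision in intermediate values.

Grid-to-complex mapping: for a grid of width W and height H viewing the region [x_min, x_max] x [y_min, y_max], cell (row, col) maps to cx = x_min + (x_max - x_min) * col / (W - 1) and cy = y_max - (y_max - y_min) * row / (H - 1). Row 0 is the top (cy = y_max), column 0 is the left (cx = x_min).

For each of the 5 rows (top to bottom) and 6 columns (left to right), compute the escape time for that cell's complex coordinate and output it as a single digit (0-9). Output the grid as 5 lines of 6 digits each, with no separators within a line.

(row=0, col=0): c = -1.9400 + 0.7900i → escape time 1
(row=0, col=1): c = -1.7360 + 0.7900i → escape time 2
(row=0, col=2): c = -1.5320 + 0.7900i → escape time 3
(row=0, col=3): c = -1.3280 + 0.7900i → escape time 3
(row=0, col=4): c = -1.1240 + 0.7900i → escape time 3
(row=0, col=5): c = -0.9200 + 0.7900i → escape time 4
(row=1, col=0): c = -1.9400 + 0.4225i → escape time 2
(row=1, col=1): c = -1.7360 + 0.4225i → escape time 3
(row=1, col=2): c = -1.5320 + 0.4225i → escape time 3
(row=1, col=3): c = -1.3280 + 0.4225i → escape time 6
(row=1, col=4): c = -1.1240 + 0.4225i → escape time 6
(row=1, col=5): c = -0.9200 + 0.4225i → escape time 6
(row=2, col=0): c = -1.9400 + 0.0550i → escape time 5
(row=2, col=1): c = -1.7360 + 0.0550i → escape time 7
(row=2, col=2): c = -1.5320 + 0.0550i → escape time 7
(row=2, col=3): c = -1.3280 + 0.0550i → escape time 9
(row=2, col=4): c = -1.1240 + 0.0550i → escape time 9
(row=2, col=5): c = -0.9200 + 0.0550i → escape time 9
(row=3, col=0): c = -1.9400 + -0.3125i → escape time 3
(row=3, col=1): c = -1.7360 + -0.3125i → escape time 4
(row=3, col=2): c = -1.5320 + -0.3125i → escape time 4
(row=3, col=3): c = -1.3280 + -0.3125i → escape time 6
(row=3, col=4): c = -1.1240 + -0.3125i → escape time 9
(row=3, col=5): c = -0.9200 + -0.3125i → escape time 9
(row=4, col=0): c = -1.9400 + -0.6800i → escape time 1
(row=4, col=1): c = -1.7360 + -0.6800i → escape time 3
(row=4, col=2): c = -1.5320 + -0.6800i → escape time 3
(row=4, col=3): c = -1.3280 + -0.6800i → escape time 3
(row=4, col=4): c = -1.1240 + -0.6800i → escape time 3
(row=4, col=5): c = -0.9200 + -0.6800i → escape time 4

Answer: 123334
233666
577999
344699
133334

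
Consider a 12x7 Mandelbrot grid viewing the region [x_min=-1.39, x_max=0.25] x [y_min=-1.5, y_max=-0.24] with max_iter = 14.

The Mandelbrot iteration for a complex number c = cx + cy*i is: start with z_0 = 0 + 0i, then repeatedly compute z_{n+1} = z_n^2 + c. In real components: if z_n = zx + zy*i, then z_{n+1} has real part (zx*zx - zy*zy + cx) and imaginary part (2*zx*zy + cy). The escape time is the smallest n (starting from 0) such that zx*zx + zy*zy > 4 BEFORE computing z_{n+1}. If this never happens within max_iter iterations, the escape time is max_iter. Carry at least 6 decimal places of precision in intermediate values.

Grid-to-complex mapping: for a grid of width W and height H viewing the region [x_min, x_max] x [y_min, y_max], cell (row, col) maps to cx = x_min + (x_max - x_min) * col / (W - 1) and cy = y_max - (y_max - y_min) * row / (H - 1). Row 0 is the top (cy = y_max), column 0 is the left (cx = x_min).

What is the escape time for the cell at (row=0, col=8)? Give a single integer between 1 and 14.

Answer: 14

Derivation:
z_0 = 0 + 0i, c = -0.1973 + -0.2400i
Iter 1: z = -0.1973 + -0.2400i, |z|^2 = 0.0965
Iter 2: z = -0.2160 + -0.1453i, |z|^2 = 0.0678
Iter 3: z = -0.1718 + -0.1772i, |z|^2 = 0.0609
Iter 4: z = -0.1992 + -0.1791i, |z|^2 = 0.0718
Iter 5: z = -0.1897 + -0.1686i, |z|^2 = 0.0644
Iter 6: z = -0.1897 + -0.1760i, |z|^2 = 0.0670
Iter 7: z = -0.1923 + -0.1732i, |z|^2 = 0.0670
Iter 8: z = -0.1903 + -0.1734i, |z|^2 = 0.0663
Iter 9: z = -0.1911 + -0.1740i, |z|^2 = 0.0668
Iter 10: z = -0.1910 + -0.1735i, |z|^2 = 0.0666
Iter 11: z = -0.1909 + -0.1737i, |z|^2 = 0.0666
Iter 12: z = -0.1910 + -0.1737i, |z|^2 = 0.0667
Iter 13: z = -0.1910 + -0.1736i, |z|^2 = 0.0666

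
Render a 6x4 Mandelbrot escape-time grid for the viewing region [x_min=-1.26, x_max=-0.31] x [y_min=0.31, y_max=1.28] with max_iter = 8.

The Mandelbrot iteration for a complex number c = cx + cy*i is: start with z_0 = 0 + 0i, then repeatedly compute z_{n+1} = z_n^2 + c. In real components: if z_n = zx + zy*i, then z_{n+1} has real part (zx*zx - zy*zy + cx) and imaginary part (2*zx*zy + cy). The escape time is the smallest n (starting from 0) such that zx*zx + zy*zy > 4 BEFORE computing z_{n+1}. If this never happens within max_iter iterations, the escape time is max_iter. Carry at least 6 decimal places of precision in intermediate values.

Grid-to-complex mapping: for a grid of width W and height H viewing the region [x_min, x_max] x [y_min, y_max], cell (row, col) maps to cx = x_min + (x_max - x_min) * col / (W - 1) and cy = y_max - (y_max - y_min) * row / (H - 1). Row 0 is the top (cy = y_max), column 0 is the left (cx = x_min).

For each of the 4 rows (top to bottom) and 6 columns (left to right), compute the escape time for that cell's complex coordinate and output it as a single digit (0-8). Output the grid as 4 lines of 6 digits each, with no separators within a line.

Answer: 223333
333445
345688
888888

Derivation:
(row=0, col=0): c = -1.2600 + 1.2800i → escape time 2
(row=0, col=1): c = -1.0700 + 1.2800i → escape time 2
(row=0, col=2): c = -0.8800 + 1.2800i → escape time 3
(row=0, col=3): c = -0.6900 + 1.2800i → escape time 3
(row=0, col=4): c = -0.5000 + 1.2800i → escape time 3
(row=0, col=5): c = -0.3100 + 1.2800i → escape time 3
(row=1, col=0): c = -1.2600 + 0.9567i → escape time 3
(row=1, col=1): c = -1.0700 + 0.9567i → escape time 3
(row=1, col=2): c = -0.8800 + 0.9567i → escape time 3
(row=1, col=3): c = -0.6900 + 0.9567i → escape time 4
(row=1, col=4): c = -0.5000 + 0.9567i → escape time 4
(row=1, col=5): c = -0.3100 + 0.9567i → escape time 5
(row=2, col=0): c = -1.2600 + 0.6333i → escape time 3
(row=2, col=1): c = -1.0700 + 0.6333i → escape time 4
(row=2, col=2): c = -0.8800 + 0.6333i → escape time 5
(row=2, col=3): c = -0.6900 + 0.6333i → escape time 6
(row=2, col=4): c = -0.5000 + 0.6333i → escape time 8
(row=2, col=5): c = -0.3100 + 0.6333i → escape time 8
(row=3, col=0): c = -1.2600 + 0.3100i → escape time 8
(row=3, col=1): c = -1.0700 + 0.3100i → escape time 8
(row=3, col=2): c = -0.8800 + 0.3100i → escape time 8
(row=3, col=3): c = -0.6900 + 0.3100i → escape time 8
(row=3, col=4): c = -0.5000 + 0.3100i → escape time 8
(row=3, col=5): c = -0.3100 + 0.3100i → escape time 8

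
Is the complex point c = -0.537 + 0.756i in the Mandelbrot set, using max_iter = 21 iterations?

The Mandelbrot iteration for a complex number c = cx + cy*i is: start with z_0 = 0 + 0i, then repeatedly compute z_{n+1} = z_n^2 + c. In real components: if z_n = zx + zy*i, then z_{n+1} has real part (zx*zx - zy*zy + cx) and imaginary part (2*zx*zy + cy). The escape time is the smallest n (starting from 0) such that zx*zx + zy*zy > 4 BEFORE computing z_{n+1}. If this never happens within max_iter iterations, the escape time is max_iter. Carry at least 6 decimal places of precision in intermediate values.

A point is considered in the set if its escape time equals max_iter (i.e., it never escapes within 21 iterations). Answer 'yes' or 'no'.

Answer: no

Derivation:
z_0 = 0 + 0i, c = -0.5370 + 0.7560i
Iter 1: z = -0.5370 + 0.7560i, |z|^2 = 0.8599
Iter 2: z = -0.8202 + -0.0559i, |z|^2 = 0.6758
Iter 3: z = 0.1325 + 0.8478i, |z|^2 = 0.7363
Iter 4: z = -1.2381 + 0.9807i, |z|^2 = 2.4948
Iter 5: z = 0.0342 + -1.6726i, |z|^2 = 2.7987
Iter 6: z = -3.3333 + 0.6417i, |z|^2 = 11.5229
Escaped at iteration 6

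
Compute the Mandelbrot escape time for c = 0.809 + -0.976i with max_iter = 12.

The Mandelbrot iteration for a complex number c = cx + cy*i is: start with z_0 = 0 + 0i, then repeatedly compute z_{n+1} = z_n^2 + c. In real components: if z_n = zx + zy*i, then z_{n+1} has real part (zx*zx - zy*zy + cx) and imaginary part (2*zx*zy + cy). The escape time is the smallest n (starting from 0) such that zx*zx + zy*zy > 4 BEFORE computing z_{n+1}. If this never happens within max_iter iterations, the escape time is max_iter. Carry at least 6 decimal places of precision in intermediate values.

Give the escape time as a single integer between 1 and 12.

Answer: 2

Derivation:
z_0 = 0 + 0i, c = 0.8090 + -0.9760i
Iter 1: z = 0.8090 + -0.9760i, |z|^2 = 1.6071
Iter 2: z = 0.5109 + -2.5552i, |z|^2 = 6.7899
Escaped at iteration 2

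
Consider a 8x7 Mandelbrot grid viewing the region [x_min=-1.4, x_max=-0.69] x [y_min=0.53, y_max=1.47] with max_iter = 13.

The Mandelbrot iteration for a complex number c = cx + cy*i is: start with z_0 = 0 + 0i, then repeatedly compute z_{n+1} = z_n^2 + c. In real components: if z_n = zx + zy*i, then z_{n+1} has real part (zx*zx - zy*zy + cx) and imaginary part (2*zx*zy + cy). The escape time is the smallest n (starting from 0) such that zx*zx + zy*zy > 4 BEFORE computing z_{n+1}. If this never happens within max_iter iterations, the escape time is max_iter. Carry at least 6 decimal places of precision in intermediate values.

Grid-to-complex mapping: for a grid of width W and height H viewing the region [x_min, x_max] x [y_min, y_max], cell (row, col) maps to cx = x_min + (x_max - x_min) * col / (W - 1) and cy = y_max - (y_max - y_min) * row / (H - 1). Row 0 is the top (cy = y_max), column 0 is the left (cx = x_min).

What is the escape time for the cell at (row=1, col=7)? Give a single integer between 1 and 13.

z_0 = 0 + 0i, c = -0.6900 + 1.3133i
Iter 1: z = -0.6900 + 1.3133i, |z|^2 = 2.2009
Iter 2: z = -1.9387 + -0.4991i, |z|^2 = 4.0078
Escaped at iteration 2

Answer: 2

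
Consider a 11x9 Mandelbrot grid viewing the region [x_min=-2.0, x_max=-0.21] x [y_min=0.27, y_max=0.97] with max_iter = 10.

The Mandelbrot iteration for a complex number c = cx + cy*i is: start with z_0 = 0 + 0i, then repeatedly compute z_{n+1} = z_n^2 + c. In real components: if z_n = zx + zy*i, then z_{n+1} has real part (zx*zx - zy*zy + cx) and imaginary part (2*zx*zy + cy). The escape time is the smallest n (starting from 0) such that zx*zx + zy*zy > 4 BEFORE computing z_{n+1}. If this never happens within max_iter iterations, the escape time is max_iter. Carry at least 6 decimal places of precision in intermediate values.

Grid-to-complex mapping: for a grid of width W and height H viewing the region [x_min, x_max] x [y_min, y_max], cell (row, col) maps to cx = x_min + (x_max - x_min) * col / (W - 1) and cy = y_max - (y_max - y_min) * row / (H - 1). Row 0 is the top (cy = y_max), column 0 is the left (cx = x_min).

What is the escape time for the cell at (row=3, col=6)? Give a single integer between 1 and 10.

z_0 = 0 + 0i, c = -0.9260 + 0.7075i
Iter 1: z = -0.9260 + 0.7075i, |z|^2 = 1.3580
Iter 2: z = -0.5691 + -0.6028i, |z|^2 = 0.6872
Iter 3: z = -0.9655 + 1.3936i, |z|^2 = 2.8742
Iter 4: z = -1.9358 + -1.9835i, |z|^2 = 7.6818
Escaped at iteration 4

Answer: 4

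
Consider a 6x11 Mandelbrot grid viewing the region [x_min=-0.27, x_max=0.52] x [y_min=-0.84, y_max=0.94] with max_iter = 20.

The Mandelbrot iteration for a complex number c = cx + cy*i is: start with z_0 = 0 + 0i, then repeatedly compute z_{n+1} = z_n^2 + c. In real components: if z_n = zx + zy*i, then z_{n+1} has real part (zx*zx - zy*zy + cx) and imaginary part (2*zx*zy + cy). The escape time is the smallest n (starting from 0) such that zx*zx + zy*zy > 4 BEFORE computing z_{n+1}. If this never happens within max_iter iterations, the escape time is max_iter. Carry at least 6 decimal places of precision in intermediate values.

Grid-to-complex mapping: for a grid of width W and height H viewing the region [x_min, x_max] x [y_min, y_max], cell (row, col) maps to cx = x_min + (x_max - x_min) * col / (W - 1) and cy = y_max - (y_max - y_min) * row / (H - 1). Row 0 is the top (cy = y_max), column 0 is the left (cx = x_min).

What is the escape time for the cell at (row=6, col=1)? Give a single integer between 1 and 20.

Answer: 20

Derivation:
z_0 = 0 + 0i, c = -0.1120 + -0.1280i
Iter 1: z = -0.1120 + -0.1280i, |z|^2 = 0.0289
Iter 2: z = -0.1158 + -0.0993i, |z|^2 = 0.0233
Iter 3: z = -0.1084 + -0.1050i, |z|^2 = 0.0228
Iter 4: z = -0.1113 + -0.1052i, |z|^2 = 0.0235
Iter 5: z = -0.1107 + -0.1046i, |z|^2 = 0.0232
Iter 6: z = -0.1107 + -0.1048i, |z|^2 = 0.0232
Iter 7: z = -0.1107 + -0.1048i, |z|^2 = 0.0232
Iter 8: z = -0.1107 + -0.1048i, |z|^2 = 0.0232
Iter 9: z = -0.1107 + -0.1048i, |z|^2 = 0.0232
Iter 10: z = -0.1107 + -0.1048i, |z|^2 = 0.0232
Iter 11: z = -0.1107 + -0.1048i, |z|^2 = 0.0232
Iter 12: z = -0.1107 + -0.1048i, |z|^2 = 0.0232
Iter 13: z = -0.1107 + -0.1048i, |z|^2 = 0.0232
Iter 14: z = -0.1107 + -0.1048i, |z|^2 = 0.0232
Iter 15: z = -0.1107 + -0.1048i, |z|^2 = 0.0232
Iter 16: z = -0.1107 + -0.1048i, |z|^2 = 0.0232
Iter 17: z = -0.1107 + -0.1048i, |z|^2 = 0.0232
Iter 18: z = -0.1107 + -0.1048i, |z|^2 = 0.0232
Iter 19: z = -0.1107 + -0.1048i, |z|^2 = 0.0232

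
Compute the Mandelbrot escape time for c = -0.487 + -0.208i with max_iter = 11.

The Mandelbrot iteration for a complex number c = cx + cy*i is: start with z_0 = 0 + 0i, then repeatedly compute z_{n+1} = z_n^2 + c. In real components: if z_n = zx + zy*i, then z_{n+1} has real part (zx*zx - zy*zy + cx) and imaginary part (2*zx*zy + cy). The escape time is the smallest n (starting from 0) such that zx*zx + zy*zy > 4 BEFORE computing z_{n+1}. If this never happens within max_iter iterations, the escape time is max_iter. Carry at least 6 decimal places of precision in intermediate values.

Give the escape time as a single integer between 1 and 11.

Answer: 11

Derivation:
z_0 = 0 + 0i, c = -0.4870 + -0.2080i
Iter 1: z = -0.4870 + -0.2080i, |z|^2 = 0.2804
Iter 2: z = -0.2931 + -0.0054i, |z|^2 = 0.0859
Iter 3: z = -0.4011 + -0.2048i, |z|^2 = 0.2029
Iter 4: z = -0.3681 + -0.0437i, |z|^2 = 0.1374
Iter 5: z = -0.3534 + -0.1759i, |z|^2 = 0.1558
Iter 6: z = -0.3930 + -0.0837i, |z|^2 = 0.1615
Iter 7: z = -0.3396 + -0.1422i, |z|^2 = 0.1355
Iter 8: z = -0.3919 + -0.1114i, |z|^2 = 0.1660
Iter 9: z = -0.3458 + -0.1207i, |z|^2 = 0.1341
Iter 10: z = -0.3820 + -0.1245i, |z|^2 = 0.1614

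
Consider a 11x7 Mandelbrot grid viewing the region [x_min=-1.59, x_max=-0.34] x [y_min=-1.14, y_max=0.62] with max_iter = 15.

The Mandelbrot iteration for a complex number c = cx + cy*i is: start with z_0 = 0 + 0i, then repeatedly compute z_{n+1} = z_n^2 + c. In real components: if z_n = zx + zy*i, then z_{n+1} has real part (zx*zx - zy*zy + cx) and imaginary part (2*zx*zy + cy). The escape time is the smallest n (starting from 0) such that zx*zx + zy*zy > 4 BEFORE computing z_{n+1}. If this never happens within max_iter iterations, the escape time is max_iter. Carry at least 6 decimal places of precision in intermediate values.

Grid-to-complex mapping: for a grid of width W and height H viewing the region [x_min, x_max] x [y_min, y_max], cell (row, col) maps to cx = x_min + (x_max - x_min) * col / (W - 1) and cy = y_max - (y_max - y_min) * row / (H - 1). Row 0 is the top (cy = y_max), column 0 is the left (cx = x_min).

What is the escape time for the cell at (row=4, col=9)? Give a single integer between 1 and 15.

z_0 = 0 + 0i, c = -0.4650 + -0.5533i
Iter 1: z = -0.4650 + -0.5533i, |z|^2 = 0.5224
Iter 2: z = -0.5550 + -0.0387i, |z|^2 = 0.3095
Iter 3: z = -0.1585 + -0.5103i, |z|^2 = 0.2856
Iter 4: z = -0.7003 + -0.3915i, |z|^2 = 0.6437
Iter 5: z = -0.1278 + -0.0049i, |z|^2 = 0.0164
Iter 6: z = -0.4487 + -0.5521i, |z|^2 = 0.5061
Iter 7: z = -0.5685 + -0.0579i, |z|^2 = 0.3265
Iter 8: z = -0.1452 + -0.4875i, |z|^2 = 0.2587
Iter 9: z = -0.6815 + -0.4118i, |z|^2 = 0.6341
Iter 10: z = -0.1701 + 0.0079i, |z|^2 = 0.0290
Iter 11: z = -0.4361 + -0.5560i, |z|^2 = 0.4994
Iter 12: z = -0.5840 + -0.0683i, |z|^2 = 0.3457
Iter 13: z = -0.1287 + -0.4736i, |z|^2 = 0.2408
Iter 14: z = -0.6727 + -0.4315i, |z|^2 = 0.6387

Answer: 15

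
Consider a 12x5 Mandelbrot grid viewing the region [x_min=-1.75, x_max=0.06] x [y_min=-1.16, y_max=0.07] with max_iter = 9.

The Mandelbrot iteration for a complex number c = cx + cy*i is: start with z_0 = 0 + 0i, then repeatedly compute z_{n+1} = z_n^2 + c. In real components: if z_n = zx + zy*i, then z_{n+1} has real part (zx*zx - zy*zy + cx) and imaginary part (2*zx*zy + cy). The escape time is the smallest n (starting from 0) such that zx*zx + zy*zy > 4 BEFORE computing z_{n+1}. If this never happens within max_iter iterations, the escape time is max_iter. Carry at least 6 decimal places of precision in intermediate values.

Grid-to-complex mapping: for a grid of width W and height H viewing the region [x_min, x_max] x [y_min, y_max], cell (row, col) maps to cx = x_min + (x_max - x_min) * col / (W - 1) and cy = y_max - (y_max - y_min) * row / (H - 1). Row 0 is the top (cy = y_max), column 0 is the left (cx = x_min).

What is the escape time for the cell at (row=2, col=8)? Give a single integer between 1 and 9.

z_0 = 0 + 0i, c = -0.4336 + -0.5450i
Iter 1: z = -0.4336 + -0.5450i, |z|^2 = 0.4851
Iter 2: z = -0.5426 + -0.0723i, |z|^2 = 0.2997
Iter 3: z = -0.1444 + -0.4665i, |z|^2 = 0.2385
Iter 4: z = -0.6304 + -0.4102i, |z|^2 = 0.5657
Iter 5: z = -0.2045 + -0.0278i, |z|^2 = 0.0426
Iter 6: z = -0.3926 + -0.5336i, |z|^2 = 0.4389
Iter 7: z = -0.5643 + -0.1260i, |z|^2 = 0.3343
Iter 8: z = -0.1311 + -0.4028i, |z|^2 = 0.1794

Answer: 9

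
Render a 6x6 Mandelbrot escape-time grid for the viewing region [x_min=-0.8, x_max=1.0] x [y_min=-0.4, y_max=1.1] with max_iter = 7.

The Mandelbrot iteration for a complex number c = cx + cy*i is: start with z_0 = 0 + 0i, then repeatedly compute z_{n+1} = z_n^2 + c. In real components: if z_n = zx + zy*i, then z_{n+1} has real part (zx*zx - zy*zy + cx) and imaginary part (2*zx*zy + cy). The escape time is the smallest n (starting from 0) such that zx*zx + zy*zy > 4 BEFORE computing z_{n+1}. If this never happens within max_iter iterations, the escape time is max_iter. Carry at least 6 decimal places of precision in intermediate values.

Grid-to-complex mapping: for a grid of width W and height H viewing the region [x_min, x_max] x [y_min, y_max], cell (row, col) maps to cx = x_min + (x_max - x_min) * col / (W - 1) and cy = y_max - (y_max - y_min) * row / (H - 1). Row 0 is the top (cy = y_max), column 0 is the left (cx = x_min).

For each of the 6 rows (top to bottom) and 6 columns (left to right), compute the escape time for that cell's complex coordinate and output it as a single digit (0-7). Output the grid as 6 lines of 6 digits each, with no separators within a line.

(row=0, col=0): c = -0.8000 + 1.1000i → escape time 3
(row=0, col=1): c = -0.4400 + 1.1000i → escape time 4
(row=0, col=2): c = -0.0800 + 1.1000i → escape time 5
(row=0, col=3): c = 0.2800 + 1.1000i → escape time 3
(row=0, col=4): c = 0.6400 + 1.1000i → escape time 2
(row=0, col=5): c = 1.0000 + 1.1000i → escape time 2
(row=1, col=0): c = -0.8000 + 0.8000i → escape time 4
(row=1, col=1): c = -0.4400 + 0.8000i → escape time 6
(row=1, col=2): c = -0.0800 + 0.8000i → escape time 7
(row=1, col=3): c = 0.2800 + 0.8000i → escape time 5
(row=1, col=4): c = 0.6400 + 0.8000i → escape time 3
(row=1, col=5): c = 1.0000 + 0.8000i → escape time 2
(row=2, col=0): c = -0.8000 + 0.5000i → escape time 6
(row=2, col=1): c = -0.4400 + 0.5000i → escape time 7
(row=2, col=2): c = -0.0800 + 0.5000i → escape time 7
(row=2, col=3): c = 0.2800 + 0.5000i → escape time 7
(row=2, col=4): c = 0.6400 + 0.5000i → escape time 3
(row=2, col=5): c = 1.0000 + 0.5000i → escape time 2
(row=3, col=0): c = -0.8000 + 0.2000i → escape time 7
(row=3, col=1): c = -0.4400 + 0.2000i → escape time 7
(row=3, col=2): c = -0.0800 + 0.2000i → escape time 7
(row=3, col=3): c = 0.2800 + 0.2000i → escape time 7
(row=3, col=4): c = 0.6400 + 0.2000i → escape time 4
(row=3, col=5): c = 1.0000 + 0.2000i → escape time 2
(row=4, col=0): c = -0.8000 + -0.1000i → escape time 7
(row=4, col=1): c = -0.4400 + -0.1000i → escape time 7
(row=4, col=2): c = -0.0800 + -0.1000i → escape time 7
(row=4, col=3): c = 0.2800 + -0.1000i → escape time 7
(row=4, col=4): c = 0.6400 + -0.1000i → escape time 4
(row=4, col=5): c = 1.0000 + -0.1000i → escape time 2
(row=5, col=0): c = -0.8000 + -0.4000i → escape time 7
(row=5, col=1): c = -0.4400 + -0.4000i → escape time 7
(row=5, col=2): c = -0.0800 + -0.4000i → escape time 7
(row=5, col=3): c = 0.2800 + -0.4000i → escape time 7
(row=5, col=4): c = 0.6400 + -0.4000i → escape time 3
(row=5, col=5): c = 1.0000 + -0.4000i → escape time 2

Answer: 345322
467532
677732
777742
777742
777732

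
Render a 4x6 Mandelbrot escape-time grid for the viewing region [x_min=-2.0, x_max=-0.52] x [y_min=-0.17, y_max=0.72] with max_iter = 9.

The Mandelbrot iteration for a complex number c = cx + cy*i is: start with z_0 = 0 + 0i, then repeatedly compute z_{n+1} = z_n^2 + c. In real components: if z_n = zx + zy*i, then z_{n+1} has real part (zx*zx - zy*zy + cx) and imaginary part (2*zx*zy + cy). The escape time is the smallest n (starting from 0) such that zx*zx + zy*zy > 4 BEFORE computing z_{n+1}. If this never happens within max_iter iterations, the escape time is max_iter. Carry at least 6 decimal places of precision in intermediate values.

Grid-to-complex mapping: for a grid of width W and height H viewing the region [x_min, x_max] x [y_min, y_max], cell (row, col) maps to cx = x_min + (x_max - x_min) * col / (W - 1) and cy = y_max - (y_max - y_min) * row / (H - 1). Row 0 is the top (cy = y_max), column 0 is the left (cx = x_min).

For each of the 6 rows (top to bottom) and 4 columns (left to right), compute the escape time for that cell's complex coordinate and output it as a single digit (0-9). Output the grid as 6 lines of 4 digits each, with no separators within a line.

Answer: 1347
1359
1499
1599
1999
1599

Derivation:
(row=0, col=0): c = -2.0000 + 0.7200i → escape time 1
(row=0, col=1): c = -1.5067 + 0.7200i → escape time 3
(row=0, col=2): c = -1.0133 + 0.7200i → escape time 4
(row=0, col=3): c = -0.5200 + 0.7200i → escape time 7
(row=1, col=0): c = -2.0000 + 0.5420i → escape time 1
(row=1, col=1): c = -1.5067 + 0.5420i → escape time 3
(row=1, col=2): c = -1.0133 + 0.5420i → escape time 5
(row=1, col=3): c = -0.5200 + 0.5420i → escape time 9
(row=2, col=0): c = -2.0000 + 0.3640i → escape time 1
(row=2, col=1): c = -1.5067 + 0.3640i → escape time 4
(row=2, col=2): c = -1.0133 + 0.3640i → escape time 9
(row=2, col=3): c = -0.5200 + 0.3640i → escape time 9
(row=3, col=0): c = -2.0000 + 0.1860i → escape time 1
(row=3, col=1): c = -1.5067 + 0.1860i → escape time 5
(row=3, col=2): c = -1.0133 + 0.1860i → escape time 9
(row=3, col=3): c = -0.5200 + 0.1860i → escape time 9
(row=4, col=0): c = -2.0000 + 0.0080i → escape time 1
(row=4, col=1): c = -1.5067 + 0.0080i → escape time 9
(row=4, col=2): c = -1.0133 + 0.0080i → escape time 9
(row=4, col=3): c = -0.5200 + 0.0080i → escape time 9
(row=5, col=0): c = -2.0000 + -0.1700i → escape time 1
(row=5, col=1): c = -1.5067 + -0.1700i → escape time 5
(row=5, col=2): c = -1.0133 + -0.1700i → escape time 9
(row=5, col=3): c = -0.5200 + -0.1700i → escape time 9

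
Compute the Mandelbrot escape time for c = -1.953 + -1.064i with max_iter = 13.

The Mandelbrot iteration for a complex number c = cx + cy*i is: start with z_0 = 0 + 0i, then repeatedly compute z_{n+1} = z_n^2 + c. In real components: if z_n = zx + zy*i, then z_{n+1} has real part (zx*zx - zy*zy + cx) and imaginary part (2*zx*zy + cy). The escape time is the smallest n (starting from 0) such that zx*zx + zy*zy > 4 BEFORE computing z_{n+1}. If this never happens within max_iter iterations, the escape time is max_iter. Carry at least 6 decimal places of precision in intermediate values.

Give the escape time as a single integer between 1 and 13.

Answer: 1

Derivation:
z_0 = 0 + 0i, c = -1.9530 + -1.0640i
Iter 1: z = -1.9530 + -1.0640i, |z|^2 = 4.9463
Escaped at iteration 1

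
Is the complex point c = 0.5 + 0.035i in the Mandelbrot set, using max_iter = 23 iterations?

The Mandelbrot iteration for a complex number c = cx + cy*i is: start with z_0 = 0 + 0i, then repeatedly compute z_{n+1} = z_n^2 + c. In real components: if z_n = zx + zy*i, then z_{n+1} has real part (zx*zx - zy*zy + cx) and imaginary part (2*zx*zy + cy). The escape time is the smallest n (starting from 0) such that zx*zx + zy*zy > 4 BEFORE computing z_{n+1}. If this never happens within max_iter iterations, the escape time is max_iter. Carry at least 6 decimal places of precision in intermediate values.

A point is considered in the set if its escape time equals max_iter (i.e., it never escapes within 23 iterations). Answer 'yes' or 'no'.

z_0 = 0 + 0i, c = 0.5000 + 0.0350i
Iter 1: z = 0.5000 + 0.0350i, |z|^2 = 0.2512
Iter 2: z = 0.7488 + 0.0700i, |z|^2 = 0.5656
Iter 3: z = 1.0558 + 0.1398i, |z|^2 = 1.1342
Iter 4: z = 1.5951 + 0.3303i, |z|^2 = 2.6534
Iter 5: z = 2.9352 + 1.0886i, |z|^2 = 9.8005
Escaped at iteration 5

Answer: no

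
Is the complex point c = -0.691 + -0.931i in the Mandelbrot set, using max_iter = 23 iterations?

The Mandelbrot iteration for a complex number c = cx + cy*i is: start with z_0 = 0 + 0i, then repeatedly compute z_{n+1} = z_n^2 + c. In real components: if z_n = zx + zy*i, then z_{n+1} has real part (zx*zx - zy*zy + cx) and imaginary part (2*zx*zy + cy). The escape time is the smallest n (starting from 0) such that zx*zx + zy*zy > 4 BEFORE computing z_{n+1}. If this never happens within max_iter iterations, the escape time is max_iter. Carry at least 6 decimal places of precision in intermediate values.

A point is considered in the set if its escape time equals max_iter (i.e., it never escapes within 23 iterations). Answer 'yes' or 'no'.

Answer: no

Derivation:
z_0 = 0 + 0i, c = -0.6910 + -0.9310i
Iter 1: z = -0.6910 + -0.9310i, |z|^2 = 1.3442
Iter 2: z = -1.0803 + 0.3556i, |z|^2 = 1.2935
Iter 3: z = 0.3495 + -1.6994i, |z|^2 = 3.0101
Iter 4: z = -3.4567 + -2.1190i, |z|^2 = 16.4390
Escaped at iteration 4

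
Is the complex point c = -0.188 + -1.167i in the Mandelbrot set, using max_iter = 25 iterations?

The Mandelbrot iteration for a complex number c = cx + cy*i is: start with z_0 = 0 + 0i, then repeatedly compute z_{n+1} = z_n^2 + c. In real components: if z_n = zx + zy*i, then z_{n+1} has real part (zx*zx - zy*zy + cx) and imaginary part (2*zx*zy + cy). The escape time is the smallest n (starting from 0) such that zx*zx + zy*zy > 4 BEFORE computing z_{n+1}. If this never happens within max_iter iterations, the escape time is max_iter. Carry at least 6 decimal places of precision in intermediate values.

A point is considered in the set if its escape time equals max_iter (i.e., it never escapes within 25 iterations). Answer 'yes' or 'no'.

z_0 = 0 + 0i, c = -0.1880 + -1.1670i
Iter 1: z = -0.1880 + -1.1670i, |z|^2 = 1.3972
Iter 2: z = -1.5145 + -0.7282i, |z|^2 = 2.8241
Iter 3: z = 1.5756 + 1.0388i, |z|^2 = 3.5615
Iter 4: z = 1.2153 + 2.1064i, |z|^2 = 5.9138
Escaped at iteration 4

Answer: no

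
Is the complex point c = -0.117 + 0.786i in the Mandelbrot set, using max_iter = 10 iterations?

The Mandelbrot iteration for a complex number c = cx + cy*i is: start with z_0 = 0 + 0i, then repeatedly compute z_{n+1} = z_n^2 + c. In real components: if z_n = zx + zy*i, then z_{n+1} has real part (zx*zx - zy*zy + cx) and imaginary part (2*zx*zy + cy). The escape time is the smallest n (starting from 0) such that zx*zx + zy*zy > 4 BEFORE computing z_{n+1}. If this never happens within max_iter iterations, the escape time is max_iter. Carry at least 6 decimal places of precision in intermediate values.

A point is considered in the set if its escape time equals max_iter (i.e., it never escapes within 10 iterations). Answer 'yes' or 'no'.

Answer: yes

Derivation:
z_0 = 0 + 0i, c = -0.1170 + 0.7860i
Iter 1: z = -0.1170 + 0.7860i, |z|^2 = 0.6315
Iter 2: z = -0.7211 + 0.6021i, |z|^2 = 0.8825
Iter 3: z = 0.0405 + -0.0823i, |z|^2 = 0.0084
Iter 4: z = -0.1221 + 0.7793i, |z|^2 = 0.6223
Iter 5: z = -0.7094 + 0.5956i, |z|^2 = 0.8581
Iter 6: z = 0.0315 + -0.0591i, |z|^2 = 0.0045
Iter 7: z = -0.1195 + 0.7823i, |z|^2 = 0.6262
Iter 8: z = -0.7147 + 0.5990i, |z|^2 = 0.8696
Iter 9: z = 0.0349 + -0.0702i, |z|^2 = 0.0061
Did not escape in 10 iterations → in set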